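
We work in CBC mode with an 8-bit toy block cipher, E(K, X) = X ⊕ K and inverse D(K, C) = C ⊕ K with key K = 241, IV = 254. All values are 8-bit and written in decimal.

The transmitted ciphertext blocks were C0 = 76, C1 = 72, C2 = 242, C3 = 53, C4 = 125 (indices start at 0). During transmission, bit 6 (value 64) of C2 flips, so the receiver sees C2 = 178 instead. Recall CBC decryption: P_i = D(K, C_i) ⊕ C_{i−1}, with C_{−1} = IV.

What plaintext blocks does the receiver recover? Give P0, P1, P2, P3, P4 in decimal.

Only C2 changed, to 178. In CBC, a change in C_i garbles P_i and flips the same bit in P_{i+1}. Decrypting the received ciphertext:
P0: D(K, 76) = 189; 189 ⊕ 254 = 67.
P1: D(K, 72) = 185; 185 ⊕ 76 = 245.
P2: D(K, 178) = 67; 67 ⊕ 72 = 11.
P3: D(K, 53) = 196; 196 ⊕ 178 = 118.
P4: D(K, 125) = 140; 140 ⊕ 53 = 185.
Blocks that differ from the original plaintext: P2, P3.

P0 = 67, P1 = 245, P2 = 11, P3 = 118, P4 = 185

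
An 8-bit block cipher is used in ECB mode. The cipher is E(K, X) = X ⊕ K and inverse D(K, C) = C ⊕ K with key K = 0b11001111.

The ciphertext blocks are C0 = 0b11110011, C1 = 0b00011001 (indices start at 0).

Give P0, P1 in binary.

P0 = 0b00111100, P1 = 0b11010110

ECB decryption: P_i = D(K, C_i).
P0: D(K, 0b11110011) = 0b00111100.
P1: D(K, 0b00011001) = 0b11010110.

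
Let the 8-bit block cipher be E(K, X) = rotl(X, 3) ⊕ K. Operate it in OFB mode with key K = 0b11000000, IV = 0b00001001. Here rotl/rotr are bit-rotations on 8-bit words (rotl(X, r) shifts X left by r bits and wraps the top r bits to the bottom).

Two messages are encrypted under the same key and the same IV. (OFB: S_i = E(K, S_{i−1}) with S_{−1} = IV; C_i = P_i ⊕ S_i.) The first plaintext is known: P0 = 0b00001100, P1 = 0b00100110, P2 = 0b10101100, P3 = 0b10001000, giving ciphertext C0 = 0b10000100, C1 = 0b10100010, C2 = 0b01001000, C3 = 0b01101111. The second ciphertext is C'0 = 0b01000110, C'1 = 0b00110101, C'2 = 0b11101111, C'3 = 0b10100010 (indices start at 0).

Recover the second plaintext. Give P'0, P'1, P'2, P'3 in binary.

In OFB with a reused IV, both messages share the same keystream S_i, so C_i ⊕ C'_i = P_i ⊕ P'_i and thus P'_i = P_i ⊕ C_i ⊕ C'_i.
P'0: 0b00001100 ⊕ 0b10000100 ⊕ 0b01000110 = 0b11001110.
P'1: 0b00100110 ⊕ 0b10100010 ⊕ 0b00110101 = 0b10110001.
P'2: 0b10101100 ⊕ 0b01001000 ⊕ 0b11101111 = 0b00001011.
P'3: 0b10001000 ⊕ 0b01101111 ⊕ 0b10100010 = 0b01000101.

P'0 = 0b11001110, P'1 = 0b10110001, P'2 = 0b00001011, P'3 = 0b01000101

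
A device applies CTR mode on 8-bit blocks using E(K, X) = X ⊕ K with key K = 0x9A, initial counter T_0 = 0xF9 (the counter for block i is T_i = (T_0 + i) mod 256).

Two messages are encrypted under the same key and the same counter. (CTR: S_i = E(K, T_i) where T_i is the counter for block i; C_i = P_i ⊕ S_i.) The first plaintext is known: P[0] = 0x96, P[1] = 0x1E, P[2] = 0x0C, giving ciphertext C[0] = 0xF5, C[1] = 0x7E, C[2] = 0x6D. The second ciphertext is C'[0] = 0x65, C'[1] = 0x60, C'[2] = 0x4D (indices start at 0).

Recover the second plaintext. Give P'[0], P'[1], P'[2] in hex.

P'[0] = 0x06, P'[1] = 0x00, P'[2] = 0x2C

In CTR with a reused counter, both messages share the same keystream S_i, so C_i ⊕ C'_i = P_i ⊕ P'_i and thus P'_i = P_i ⊕ C_i ⊕ C'_i.
P'[0]: 0x96 ⊕ 0xF5 ⊕ 0x65 = 0x06.
P'[1]: 0x1E ⊕ 0x7E ⊕ 0x60 = 0x00.
P'[2]: 0x0C ⊕ 0x6D ⊕ 0x4D = 0x2C.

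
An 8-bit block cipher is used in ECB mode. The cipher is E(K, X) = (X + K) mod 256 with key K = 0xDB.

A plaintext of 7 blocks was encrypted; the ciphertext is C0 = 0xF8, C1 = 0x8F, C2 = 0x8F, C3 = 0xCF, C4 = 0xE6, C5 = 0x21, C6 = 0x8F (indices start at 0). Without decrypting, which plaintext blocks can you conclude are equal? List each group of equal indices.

ECB encrypts each block independently with the same key, so equal ciphertext blocks imply equal plaintext blocks.
C1 = C2 = C6 = 0x8F, so P1 = P2 = P6.

P1 = P2 = P6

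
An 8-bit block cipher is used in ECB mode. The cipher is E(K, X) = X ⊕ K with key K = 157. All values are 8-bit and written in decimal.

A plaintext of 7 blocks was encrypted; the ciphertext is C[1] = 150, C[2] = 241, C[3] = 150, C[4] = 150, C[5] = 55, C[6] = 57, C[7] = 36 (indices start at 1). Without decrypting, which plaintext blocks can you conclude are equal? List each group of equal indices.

P[1] = P[3] = P[4]

ECB encrypts each block independently with the same key, so equal ciphertext blocks imply equal plaintext blocks.
C[1] = C[3] = C[4] = 150, so P[1] = P[3] = P[4].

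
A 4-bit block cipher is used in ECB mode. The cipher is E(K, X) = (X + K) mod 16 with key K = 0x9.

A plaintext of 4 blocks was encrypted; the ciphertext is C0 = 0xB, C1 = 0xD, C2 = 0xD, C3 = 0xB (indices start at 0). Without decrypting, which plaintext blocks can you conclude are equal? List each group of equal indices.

ECB encrypts each block independently with the same key, so equal ciphertext blocks imply equal plaintext blocks.
C0 = C3 = 0xB, so P0 = P3.
C1 = C2 = 0xD, so P1 = P2.

P0 = P3; P1 = P2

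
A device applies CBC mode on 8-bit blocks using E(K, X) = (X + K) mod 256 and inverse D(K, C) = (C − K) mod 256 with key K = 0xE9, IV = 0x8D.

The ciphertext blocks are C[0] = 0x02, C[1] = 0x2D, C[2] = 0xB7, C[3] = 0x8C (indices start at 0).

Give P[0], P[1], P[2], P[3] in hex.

P[0] = 0x94, P[1] = 0x46, P[2] = 0xE3, P[3] = 0x14

CBC decryption: P_i = D(K, C_i) ⊕ C_{i−1}, with C_{−1} = IV.
P[0]: D(K, 0x02) = 0x19; 0x19 ⊕ 0x8D = 0x94.
P[1]: D(K, 0x2D) = 0x44; 0x44 ⊕ 0x02 = 0x46.
P[2]: D(K, 0xB7) = 0xCE; 0xCE ⊕ 0x2D = 0xE3.
P[3]: D(K, 0x8C) = 0xA3; 0xA3 ⊕ 0xB7 = 0x14.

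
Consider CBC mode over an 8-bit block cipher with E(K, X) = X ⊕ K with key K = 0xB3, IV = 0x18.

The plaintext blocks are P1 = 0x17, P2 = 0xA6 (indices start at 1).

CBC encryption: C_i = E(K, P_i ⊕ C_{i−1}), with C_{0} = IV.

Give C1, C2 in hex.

C1 = 0xBC, C2 = 0xA9

C1: P1 ⊕ 0x18 = 0x0F; E(K, 0x0F) = 0xBC.
C2: P2 ⊕ 0xBC = 0x1A; E(K, 0x1A) = 0xA9.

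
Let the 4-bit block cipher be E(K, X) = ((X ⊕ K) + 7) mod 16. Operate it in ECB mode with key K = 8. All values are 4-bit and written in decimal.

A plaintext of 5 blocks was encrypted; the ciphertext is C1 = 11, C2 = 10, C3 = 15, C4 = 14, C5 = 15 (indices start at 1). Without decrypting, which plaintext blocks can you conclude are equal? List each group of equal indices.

P3 = P5

ECB encrypts each block independently with the same key, so equal ciphertext blocks imply equal plaintext blocks.
C3 = C5 = 15, so P3 = P5.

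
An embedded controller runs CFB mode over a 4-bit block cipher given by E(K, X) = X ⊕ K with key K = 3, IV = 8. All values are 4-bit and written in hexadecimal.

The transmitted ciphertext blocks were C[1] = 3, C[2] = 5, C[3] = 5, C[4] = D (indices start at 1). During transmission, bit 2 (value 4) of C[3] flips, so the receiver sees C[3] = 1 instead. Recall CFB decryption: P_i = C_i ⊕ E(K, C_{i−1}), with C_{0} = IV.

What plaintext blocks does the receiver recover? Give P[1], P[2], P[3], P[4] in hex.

P[1] = 8, P[2] = 5, P[3] = 7, P[4] = F

Only C[3] changed, to 1. In CFB, a change in C_i flips the same bit in P_i and garbles P_{i+1}. Decrypting the received ciphertext:
P[1]: E(K, 8) = B; 3 ⊕ B = 8.
P[2]: E(K, 3) = 0; 5 ⊕ 0 = 5.
P[3]: E(K, 5) = 6; 1 ⊕ 6 = 7.
P[4]: E(K, 1) = 2; D ⊕ 2 = F.
Blocks that differ from the original plaintext: P[3], P[4].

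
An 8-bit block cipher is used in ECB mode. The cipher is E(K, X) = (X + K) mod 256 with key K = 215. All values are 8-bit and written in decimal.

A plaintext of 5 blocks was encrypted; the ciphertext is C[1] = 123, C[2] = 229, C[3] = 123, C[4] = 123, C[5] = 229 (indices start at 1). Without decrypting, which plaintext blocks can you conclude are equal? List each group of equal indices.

ECB encrypts each block independently with the same key, so equal ciphertext blocks imply equal plaintext blocks.
C[1] = C[3] = C[4] = 123, so P[1] = P[3] = P[4].
C[2] = C[5] = 229, so P[2] = P[5].

P[1] = P[3] = P[4]; P[2] = P[5]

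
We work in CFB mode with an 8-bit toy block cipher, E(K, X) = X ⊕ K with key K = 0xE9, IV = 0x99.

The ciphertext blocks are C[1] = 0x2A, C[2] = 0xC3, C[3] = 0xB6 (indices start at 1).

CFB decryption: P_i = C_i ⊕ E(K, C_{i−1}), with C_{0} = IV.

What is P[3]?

P[3] = 0x9C

P[3]: E(K, 0xC3) = 0x2A; 0xB6 ⊕ 0x2A = 0x9C.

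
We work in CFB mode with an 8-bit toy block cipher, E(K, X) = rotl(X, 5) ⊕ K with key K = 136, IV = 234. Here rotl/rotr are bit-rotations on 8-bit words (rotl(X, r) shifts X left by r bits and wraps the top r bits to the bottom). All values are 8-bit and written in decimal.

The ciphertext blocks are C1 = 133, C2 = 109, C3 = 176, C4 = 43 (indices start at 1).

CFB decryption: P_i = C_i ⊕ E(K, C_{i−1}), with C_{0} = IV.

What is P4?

P4: E(K, 176) = 158; 43 ⊕ 158 = 181.

P4 = 181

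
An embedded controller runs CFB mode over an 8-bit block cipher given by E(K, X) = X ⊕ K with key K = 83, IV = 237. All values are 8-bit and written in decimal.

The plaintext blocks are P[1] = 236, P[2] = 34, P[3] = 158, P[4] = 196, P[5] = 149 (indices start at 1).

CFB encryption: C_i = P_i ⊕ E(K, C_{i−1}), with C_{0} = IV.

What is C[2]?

C[1]: E(K, 237) = 190; 236 ⊕ 190 = 82.
C[2]: E(K, 82) = 1; 34 ⊕ 1 = 35.

C[2] = 35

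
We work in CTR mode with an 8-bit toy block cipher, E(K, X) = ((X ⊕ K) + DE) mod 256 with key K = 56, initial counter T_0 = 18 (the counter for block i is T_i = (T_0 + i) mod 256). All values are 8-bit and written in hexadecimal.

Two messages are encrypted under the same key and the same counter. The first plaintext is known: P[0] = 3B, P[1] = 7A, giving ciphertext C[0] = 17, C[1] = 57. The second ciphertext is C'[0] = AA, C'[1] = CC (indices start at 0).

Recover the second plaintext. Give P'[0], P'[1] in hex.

In CTR with a reused counter, both messages share the same keystream S_i, so C_i ⊕ C'_i = P_i ⊕ P'_i and thus P'_i = P_i ⊕ C_i ⊕ C'_i.
P'[0]: 3B ⊕ 17 ⊕ AA = 86.
P'[1]: 7A ⊕ 57 ⊕ CC = E1.

P'[0] = 86, P'[1] = E1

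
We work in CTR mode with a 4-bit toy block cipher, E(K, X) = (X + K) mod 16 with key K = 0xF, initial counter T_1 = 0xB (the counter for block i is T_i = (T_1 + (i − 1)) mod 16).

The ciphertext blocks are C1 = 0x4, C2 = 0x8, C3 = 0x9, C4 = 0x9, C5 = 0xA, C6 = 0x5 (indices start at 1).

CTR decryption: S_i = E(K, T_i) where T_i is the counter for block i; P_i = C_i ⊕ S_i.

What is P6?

P6: T = 0x0, S = E(K, T) = 0xF; 0x5 ⊕ 0xF = 0xA.

P6 = 0xA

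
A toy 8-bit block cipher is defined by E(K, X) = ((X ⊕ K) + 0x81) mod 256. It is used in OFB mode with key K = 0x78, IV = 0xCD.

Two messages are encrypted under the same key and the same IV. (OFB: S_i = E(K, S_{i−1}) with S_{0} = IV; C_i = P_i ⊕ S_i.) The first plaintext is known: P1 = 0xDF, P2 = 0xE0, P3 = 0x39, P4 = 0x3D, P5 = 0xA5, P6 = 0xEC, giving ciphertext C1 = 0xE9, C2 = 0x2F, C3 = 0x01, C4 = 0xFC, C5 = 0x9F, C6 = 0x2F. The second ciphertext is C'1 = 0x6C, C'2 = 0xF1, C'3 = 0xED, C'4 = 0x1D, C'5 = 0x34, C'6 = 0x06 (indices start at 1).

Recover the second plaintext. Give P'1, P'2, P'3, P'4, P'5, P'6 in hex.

In OFB with a reused IV, both messages share the same keystream S_i, so C_i ⊕ C'_i = P_i ⊕ P'_i and thus P'_i = P_i ⊕ C_i ⊕ C'_i.
P'1: 0xDF ⊕ 0xE9 ⊕ 0x6C = 0x5A.
P'2: 0xE0 ⊕ 0x2F ⊕ 0xF1 = 0x3E.
P'3: 0x39 ⊕ 0x01 ⊕ 0xED = 0xD5.
P'4: 0x3D ⊕ 0xFC ⊕ 0x1D = 0xDC.
P'5: 0xA5 ⊕ 0x9F ⊕ 0x34 = 0x0E.
P'6: 0xEC ⊕ 0x2F ⊕ 0x06 = 0xC5.

P'1 = 0x5A, P'2 = 0x3E, P'3 = 0xD5, P'4 = 0xDC, P'5 = 0x0E, P'6 = 0xC5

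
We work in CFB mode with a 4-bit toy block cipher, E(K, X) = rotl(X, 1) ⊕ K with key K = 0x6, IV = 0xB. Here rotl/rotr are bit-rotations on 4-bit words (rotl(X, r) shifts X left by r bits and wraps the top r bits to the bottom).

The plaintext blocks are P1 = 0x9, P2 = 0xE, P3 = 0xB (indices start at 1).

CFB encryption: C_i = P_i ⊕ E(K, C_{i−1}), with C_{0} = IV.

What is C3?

C1: E(K, 0xB) = 0x1; 0x9 ⊕ 0x1 = 0x8.
C2: E(K, 0x8) = 0x7; 0xE ⊕ 0x7 = 0x9.
C3: E(K, 0x9) = 0x5; 0xB ⊕ 0x5 = 0xE.

C3 = 0xE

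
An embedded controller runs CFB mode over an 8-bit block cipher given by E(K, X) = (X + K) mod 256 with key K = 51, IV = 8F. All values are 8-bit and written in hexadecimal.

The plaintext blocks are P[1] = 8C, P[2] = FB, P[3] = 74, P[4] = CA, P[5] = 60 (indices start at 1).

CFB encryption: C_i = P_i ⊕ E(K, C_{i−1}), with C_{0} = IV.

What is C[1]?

C[1] = 6C

C[1]: E(K, 8F) = E0; 8C ⊕ E0 = 6C.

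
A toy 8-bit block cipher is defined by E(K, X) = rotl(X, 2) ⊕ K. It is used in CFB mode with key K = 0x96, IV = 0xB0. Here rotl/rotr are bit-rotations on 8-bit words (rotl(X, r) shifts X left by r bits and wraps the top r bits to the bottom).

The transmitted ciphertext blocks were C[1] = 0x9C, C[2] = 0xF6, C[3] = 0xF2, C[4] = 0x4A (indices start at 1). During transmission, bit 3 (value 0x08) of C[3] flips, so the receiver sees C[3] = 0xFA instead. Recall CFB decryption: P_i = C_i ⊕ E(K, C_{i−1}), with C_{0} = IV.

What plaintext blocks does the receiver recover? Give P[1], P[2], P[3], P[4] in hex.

P[1] = 0xC8, P[2] = 0x12, P[3] = 0xB7, P[4] = 0x37

Only C[3] changed, to 0xFA. In CFB, a change in C_i flips the same bit in P_i and garbles P_{i+1}. Decrypting the received ciphertext:
P[1]: E(K, 0xB0) = 0x54; 0x9C ⊕ 0x54 = 0xC8.
P[2]: E(K, 0x9C) = 0xE4; 0xF6 ⊕ 0xE4 = 0x12.
P[3]: E(K, 0xF6) = 0x4D; 0xFA ⊕ 0x4D = 0xB7.
P[4]: E(K, 0xFA) = 0x7D; 0x4A ⊕ 0x7D = 0x37.
Blocks that differ from the original plaintext: P[3], P[4].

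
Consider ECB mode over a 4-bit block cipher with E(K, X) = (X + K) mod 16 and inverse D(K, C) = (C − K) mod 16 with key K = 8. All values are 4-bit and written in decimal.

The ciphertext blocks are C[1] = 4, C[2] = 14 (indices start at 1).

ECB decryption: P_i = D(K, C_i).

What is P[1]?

P[1]: D(K, 4) = 12.

P[1] = 12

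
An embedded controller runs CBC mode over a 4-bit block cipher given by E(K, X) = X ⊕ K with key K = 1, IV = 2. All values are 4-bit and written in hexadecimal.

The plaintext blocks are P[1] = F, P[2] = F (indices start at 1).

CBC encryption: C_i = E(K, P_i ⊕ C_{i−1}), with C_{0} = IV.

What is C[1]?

C[1]: P[1] ⊕ 2 = D; E(K, D) = C.

C[1] = C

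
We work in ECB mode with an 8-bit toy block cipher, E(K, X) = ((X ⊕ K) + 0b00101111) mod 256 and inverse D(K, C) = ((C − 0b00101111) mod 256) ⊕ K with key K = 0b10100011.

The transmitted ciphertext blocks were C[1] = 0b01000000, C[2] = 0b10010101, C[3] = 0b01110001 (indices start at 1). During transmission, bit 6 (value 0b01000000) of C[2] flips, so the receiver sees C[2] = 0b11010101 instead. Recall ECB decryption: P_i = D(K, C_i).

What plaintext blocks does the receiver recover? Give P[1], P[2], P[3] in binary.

Only C[2] changed, to 0b11010101. In ECB, a change in C_i affects only P_i. Decrypting the received ciphertext:
P[1]: D(K, 0b01000000) = 0b10110010.
P[2]: D(K, 0b11010101) = 0b00000101.
P[3]: D(K, 0b01110001) = 0b11100001.
Blocks that differ from the original plaintext: P[2].

P[1] = 0b10110010, P[2] = 0b00000101, P[3] = 0b11100001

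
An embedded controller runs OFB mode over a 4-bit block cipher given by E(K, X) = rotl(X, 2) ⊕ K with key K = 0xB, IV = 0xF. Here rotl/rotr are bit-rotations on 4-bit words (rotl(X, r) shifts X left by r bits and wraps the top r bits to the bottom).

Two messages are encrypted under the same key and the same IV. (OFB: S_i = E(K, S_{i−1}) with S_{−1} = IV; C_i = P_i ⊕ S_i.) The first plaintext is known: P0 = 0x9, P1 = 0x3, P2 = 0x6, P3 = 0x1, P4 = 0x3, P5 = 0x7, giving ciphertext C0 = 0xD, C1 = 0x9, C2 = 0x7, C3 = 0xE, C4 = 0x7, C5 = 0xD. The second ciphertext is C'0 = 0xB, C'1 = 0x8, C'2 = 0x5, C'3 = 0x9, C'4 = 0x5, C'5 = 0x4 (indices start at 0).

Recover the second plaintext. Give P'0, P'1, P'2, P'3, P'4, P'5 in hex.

P'0 = 0xF, P'1 = 0x2, P'2 = 0x4, P'3 = 0x6, P'4 = 0x1, P'5 = 0xE

In OFB with a reused IV, both messages share the same keystream S_i, so C_i ⊕ C'_i = P_i ⊕ P'_i and thus P'_i = P_i ⊕ C_i ⊕ C'_i.
P'0: 0x9 ⊕ 0xD ⊕ 0xB = 0xF.
P'1: 0x3 ⊕ 0x9 ⊕ 0x8 = 0x2.
P'2: 0x6 ⊕ 0x7 ⊕ 0x5 = 0x4.
P'3: 0x1 ⊕ 0xE ⊕ 0x9 = 0x6.
P'4: 0x3 ⊕ 0x7 ⊕ 0x5 = 0x1.
P'5: 0x7 ⊕ 0xD ⊕ 0x4 = 0xE.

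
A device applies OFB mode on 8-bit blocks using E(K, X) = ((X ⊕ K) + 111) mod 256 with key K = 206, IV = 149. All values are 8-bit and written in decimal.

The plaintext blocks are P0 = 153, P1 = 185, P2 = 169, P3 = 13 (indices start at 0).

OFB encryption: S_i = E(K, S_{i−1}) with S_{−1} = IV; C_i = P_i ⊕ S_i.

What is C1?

C1 = 202

C0: S = E(K, 149) = 202; 153 ⊕ 202 = 83.
C1: S = E(K, 202) = 115; 185 ⊕ 115 = 202.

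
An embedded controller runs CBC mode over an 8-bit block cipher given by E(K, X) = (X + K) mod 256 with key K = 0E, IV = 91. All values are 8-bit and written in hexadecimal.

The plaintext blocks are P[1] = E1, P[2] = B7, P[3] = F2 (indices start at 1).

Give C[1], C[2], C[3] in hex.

CBC encryption: C_i = E(K, P_i ⊕ C_{i−1}), with C_{0} = IV.
C[1]: P[1] ⊕ 91 = 70; E(K, 70) = 7E.
C[2]: P[2] ⊕ 7E = C9; E(K, C9) = D7.
C[3]: P[3] ⊕ D7 = 25; E(K, 25) = 33.

C[1] = 7E, C[2] = D7, C[3] = 33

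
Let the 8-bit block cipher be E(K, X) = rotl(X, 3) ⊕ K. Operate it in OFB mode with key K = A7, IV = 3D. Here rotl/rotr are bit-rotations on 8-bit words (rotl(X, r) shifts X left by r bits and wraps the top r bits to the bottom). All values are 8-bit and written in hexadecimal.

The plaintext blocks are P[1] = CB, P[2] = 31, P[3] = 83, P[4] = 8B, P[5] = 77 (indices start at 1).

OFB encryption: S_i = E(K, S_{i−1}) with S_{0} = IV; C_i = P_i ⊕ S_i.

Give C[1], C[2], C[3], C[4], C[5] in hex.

C[1] = 85, C[2] = E4, C[3] = 8A, C[4] = 64, C[5] = AF

C[1]: S = E(K, 3D) = 4E; CB ⊕ 4E = 85.
C[2]: S = E(K, 4E) = D5; 31 ⊕ D5 = E4.
C[3]: S = E(K, D5) = 09; 83 ⊕ 09 = 8A.
C[4]: S = E(K, 09) = EF; 8B ⊕ EF = 64.
C[5]: S = E(K, EF) = D8; 77 ⊕ D8 = AF.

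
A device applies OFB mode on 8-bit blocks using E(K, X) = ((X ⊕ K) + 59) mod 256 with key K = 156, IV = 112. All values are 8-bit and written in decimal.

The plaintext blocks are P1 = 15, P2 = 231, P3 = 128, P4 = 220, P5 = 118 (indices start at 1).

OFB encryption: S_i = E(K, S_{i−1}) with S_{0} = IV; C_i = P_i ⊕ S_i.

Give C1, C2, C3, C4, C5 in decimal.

C1 = 40, C2 = 17, C3 = 37, C4 = 168, C5 = 85

C1: S = E(K, 112) = 39; 15 ⊕ 39 = 40.
C2: S = E(K, 39) = 246; 231 ⊕ 246 = 17.
C3: S = E(K, 246) = 165; 128 ⊕ 165 = 37.
C4: S = E(K, 165) = 116; 220 ⊕ 116 = 168.
C5: S = E(K, 116) = 35; 118 ⊕ 35 = 85.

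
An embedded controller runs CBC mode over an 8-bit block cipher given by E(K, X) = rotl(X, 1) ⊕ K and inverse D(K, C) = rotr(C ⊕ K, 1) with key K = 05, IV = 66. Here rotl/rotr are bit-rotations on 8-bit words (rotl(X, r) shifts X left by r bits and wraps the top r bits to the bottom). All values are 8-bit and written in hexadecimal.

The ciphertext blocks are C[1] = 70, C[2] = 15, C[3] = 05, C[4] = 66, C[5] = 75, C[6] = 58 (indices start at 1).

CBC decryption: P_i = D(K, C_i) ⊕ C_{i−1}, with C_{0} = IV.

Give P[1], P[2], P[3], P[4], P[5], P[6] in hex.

P[1]: D(K, 70) = BA; BA ⊕ 66 = DC.
P[2]: D(K, 15) = 08; 08 ⊕ 70 = 78.
P[3]: D(K, 05) = 00; 00 ⊕ 15 = 15.
P[4]: D(K, 66) = B1; B1 ⊕ 05 = B4.
P[5]: D(K, 75) = 38; 38 ⊕ 66 = 5E.
P[6]: D(K, 58) = AE; AE ⊕ 75 = DB.

P[1] = DC, P[2] = 78, P[3] = 15, P[4] = B4, P[5] = 5E, P[6] = DB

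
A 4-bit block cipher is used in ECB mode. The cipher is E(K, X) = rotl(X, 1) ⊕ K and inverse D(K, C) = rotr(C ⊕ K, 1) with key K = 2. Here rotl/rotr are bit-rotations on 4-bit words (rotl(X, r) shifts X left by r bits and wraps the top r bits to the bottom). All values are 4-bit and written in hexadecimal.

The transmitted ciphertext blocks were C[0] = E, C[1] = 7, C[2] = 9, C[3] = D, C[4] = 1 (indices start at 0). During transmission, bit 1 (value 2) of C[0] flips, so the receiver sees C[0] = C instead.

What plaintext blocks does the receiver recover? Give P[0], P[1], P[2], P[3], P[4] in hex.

P[0] = 7, P[1] = A, P[2] = D, P[3] = F, P[4] = 9

ECB decryption: P_i = D(K, C_i).
Only C[0] changed, to C. In ECB, a change in C_i affects only P_i. Decrypting the received ciphertext:
P[0]: D(K, C) = 7.
P[1]: D(K, 7) = A.
P[2]: D(K, 9) = D.
P[3]: D(K, D) = F.
P[4]: D(K, 1) = 9.
Blocks that differ from the original plaintext: P[0].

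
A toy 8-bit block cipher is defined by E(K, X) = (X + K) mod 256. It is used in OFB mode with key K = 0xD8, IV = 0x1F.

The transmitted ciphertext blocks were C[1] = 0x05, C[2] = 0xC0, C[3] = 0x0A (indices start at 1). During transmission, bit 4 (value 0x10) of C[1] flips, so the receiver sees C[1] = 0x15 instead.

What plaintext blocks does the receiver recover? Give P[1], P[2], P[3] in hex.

OFB decryption: S_i = E(K, S_{i−1}) with S_{0} = IV; P_i = C_i ⊕ S_i.
Only C[1] changed, to 0x15. In OFB, a change in C_i flips the same bit in P_i only; the keystream is unaffected. Decrypting the received ciphertext:
P[1]: S = E(K, 0x1F) = 0xF7; 0x15 ⊕ 0xF7 = 0xE2.
P[2]: S = E(K, 0xF7) = 0xCF; 0xC0 ⊕ 0xCF = 0x0F.
P[3]: S = E(K, 0xCF) = 0xA7; 0x0A ⊕ 0xA7 = 0xAD.
Blocks that differ from the original plaintext: P[1].

P[1] = 0xE2, P[2] = 0x0F, P[3] = 0xAD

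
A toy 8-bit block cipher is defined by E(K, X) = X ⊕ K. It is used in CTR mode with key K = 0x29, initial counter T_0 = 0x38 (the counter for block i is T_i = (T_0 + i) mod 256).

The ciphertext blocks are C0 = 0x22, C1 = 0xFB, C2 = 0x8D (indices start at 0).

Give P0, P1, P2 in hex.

CTR decryption: S_i = E(K, T_i) where T_i is the counter for block i; P_i = C_i ⊕ S_i.
P0: T = 0x38, S = E(K, T) = 0x11; 0x22 ⊕ 0x11 = 0x33.
P1: T = 0x39, S = E(K, T) = 0x10; 0xFB ⊕ 0x10 = 0xEB.
P2: T = 0x3A, S = E(K, T) = 0x13; 0x8D ⊕ 0x13 = 0x9E.

P0 = 0x33, P1 = 0xEB, P2 = 0x9E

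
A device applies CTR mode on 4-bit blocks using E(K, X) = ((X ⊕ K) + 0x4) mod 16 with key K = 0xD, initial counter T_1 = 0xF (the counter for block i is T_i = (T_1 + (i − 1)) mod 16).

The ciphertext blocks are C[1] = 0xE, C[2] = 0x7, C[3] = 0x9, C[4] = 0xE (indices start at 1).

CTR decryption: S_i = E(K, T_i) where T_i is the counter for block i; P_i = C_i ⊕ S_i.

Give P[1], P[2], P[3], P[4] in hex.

P[1] = 0x8, P[2] = 0x6, P[3] = 0x9, P[4] = 0xD

P[1]: T = 0xF, S = E(K, T) = 0x6; 0xE ⊕ 0x6 = 0x8.
P[2]: T = 0x0, S = E(K, T) = 0x1; 0x7 ⊕ 0x1 = 0x6.
P[3]: T = 0x1, S = E(K, T) = 0x0; 0x9 ⊕ 0x0 = 0x9.
P[4]: T = 0x2, S = E(K, T) = 0x3; 0xE ⊕ 0x3 = 0xD.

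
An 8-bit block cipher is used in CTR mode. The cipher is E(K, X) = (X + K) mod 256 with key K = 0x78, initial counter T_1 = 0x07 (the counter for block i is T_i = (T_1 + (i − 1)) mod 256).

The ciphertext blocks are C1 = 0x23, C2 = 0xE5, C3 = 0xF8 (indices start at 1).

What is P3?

P3 = 0x79

CTR decryption: S_i = E(K, T_i) where T_i is the counter for block i; P_i = C_i ⊕ S_i.
P3: T = 0x09, S = E(K, T) = 0x81; 0xF8 ⊕ 0x81 = 0x79.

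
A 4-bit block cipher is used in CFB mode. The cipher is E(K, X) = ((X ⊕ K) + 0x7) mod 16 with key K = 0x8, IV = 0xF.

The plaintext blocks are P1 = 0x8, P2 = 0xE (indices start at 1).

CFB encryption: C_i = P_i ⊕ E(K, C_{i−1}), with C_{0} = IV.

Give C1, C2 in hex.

C1: E(K, 0xF) = 0xE; 0x8 ⊕ 0xE = 0x6.
C2: E(K, 0x6) = 0x5; 0xE ⊕ 0x5 = 0xB.

C1 = 0x6, C2 = 0xB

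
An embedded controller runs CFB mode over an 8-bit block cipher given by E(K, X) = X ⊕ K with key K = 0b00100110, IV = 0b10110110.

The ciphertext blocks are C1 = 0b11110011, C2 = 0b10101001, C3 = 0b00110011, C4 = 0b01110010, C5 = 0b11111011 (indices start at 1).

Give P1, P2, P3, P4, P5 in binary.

CFB decryption: P_i = C_i ⊕ E(K, C_{i−1}), with C_{0} = IV.
P1: E(K, 0b10110110) = 0b10010000; 0b11110011 ⊕ 0b10010000 = 0b01100011.
P2: E(K, 0b11110011) = 0b11010101; 0b10101001 ⊕ 0b11010101 = 0b01111100.
P3: E(K, 0b10101001) = 0b10001111; 0b00110011 ⊕ 0b10001111 = 0b10111100.
P4: E(K, 0b00110011) = 0b00010101; 0b01110010 ⊕ 0b00010101 = 0b01100111.
P5: E(K, 0b01110010) = 0b01010100; 0b11111011 ⊕ 0b01010100 = 0b10101111.

P1 = 0b01100011, P2 = 0b01111100, P3 = 0b10111100, P4 = 0b01100111, P5 = 0b10101111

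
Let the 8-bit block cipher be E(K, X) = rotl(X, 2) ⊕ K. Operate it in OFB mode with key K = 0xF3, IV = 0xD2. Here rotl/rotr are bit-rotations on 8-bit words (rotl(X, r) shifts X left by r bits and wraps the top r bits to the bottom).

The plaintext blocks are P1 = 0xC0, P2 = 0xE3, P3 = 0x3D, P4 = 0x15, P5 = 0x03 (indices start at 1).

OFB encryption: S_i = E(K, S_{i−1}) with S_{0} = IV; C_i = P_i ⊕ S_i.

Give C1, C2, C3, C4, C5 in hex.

C1: S = E(K, 0xD2) = 0xB8; 0xC0 ⊕ 0xB8 = 0x78.
C2: S = E(K, 0xB8) = 0x11; 0xE3 ⊕ 0x11 = 0xF2.
C3: S = E(K, 0x11) = 0xB7; 0x3D ⊕ 0xB7 = 0x8A.
C4: S = E(K, 0xB7) = 0x2D; 0x15 ⊕ 0x2D = 0x38.
C5: S = E(K, 0x2D) = 0x47; 0x03 ⊕ 0x47 = 0x44.

C1 = 0x78, C2 = 0xF2, C3 = 0x8A, C4 = 0x38, C5 = 0x44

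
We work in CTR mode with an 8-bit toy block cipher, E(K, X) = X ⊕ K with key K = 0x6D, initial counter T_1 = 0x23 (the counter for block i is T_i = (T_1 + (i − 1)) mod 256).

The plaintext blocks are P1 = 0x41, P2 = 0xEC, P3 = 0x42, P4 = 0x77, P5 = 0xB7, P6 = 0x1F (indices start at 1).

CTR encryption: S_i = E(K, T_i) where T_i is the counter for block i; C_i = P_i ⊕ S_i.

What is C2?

C2 = 0xA5

C1: T = 0x23, S = E(K, T) = 0x4E; 0x41 ⊕ 0x4E = 0x0F.
C2: T = 0x24, S = E(K, T) = 0x49; 0xEC ⊕ 0x49 = 0xA5.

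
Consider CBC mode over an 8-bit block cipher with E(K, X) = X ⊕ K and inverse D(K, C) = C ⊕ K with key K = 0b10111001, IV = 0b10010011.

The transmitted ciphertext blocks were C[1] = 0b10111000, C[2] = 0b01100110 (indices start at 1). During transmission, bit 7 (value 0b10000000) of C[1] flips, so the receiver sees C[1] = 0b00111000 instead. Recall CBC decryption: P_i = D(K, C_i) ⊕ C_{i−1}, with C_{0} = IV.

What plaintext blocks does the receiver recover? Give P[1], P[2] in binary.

P[1] = 0b00010010, P[2] = 0b11100111

Only C[1] changed, to 0b00111000. In CBC, a change in C_i garbles P_i and flips the same bit in P_{i+1}. Decrypting the received ciphertext:
P[1]: D(K, 0b00111000) = 0b10000001; 0b10000001 ⊕ 0b10010011 = 0b00010010.
P[2]: D(K, 0b01100110) = 0b11011111; 0b11011111 ⊕ 0b00111000 = 0b11100111.
Blocks that differ from the original plaintext: P[1], P[2].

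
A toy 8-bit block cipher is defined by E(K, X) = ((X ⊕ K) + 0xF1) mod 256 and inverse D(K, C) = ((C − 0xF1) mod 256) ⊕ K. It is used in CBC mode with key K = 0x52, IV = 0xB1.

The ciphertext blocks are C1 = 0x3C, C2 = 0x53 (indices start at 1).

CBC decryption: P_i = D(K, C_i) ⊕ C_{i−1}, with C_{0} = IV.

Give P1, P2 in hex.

P1 = 0xA8, P2 = 0x0C

P1: D(K, 0x3C) = 0x19; 0x19 ⊕ 0xB1 = 0xA8.
P2: D(K, 0x53) = 0x30; 0x30 ⊕ 0x3C = 0x0C.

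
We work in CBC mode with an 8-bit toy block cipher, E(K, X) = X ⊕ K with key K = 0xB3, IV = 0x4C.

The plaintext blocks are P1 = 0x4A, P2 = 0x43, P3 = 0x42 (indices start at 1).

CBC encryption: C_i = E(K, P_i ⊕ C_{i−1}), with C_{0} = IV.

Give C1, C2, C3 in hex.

C1: P1 ⊕ 0x4C = 0x06; E(K, 0x06) = 0xB5.
C2: P2 ⊕ 0xB5 = 0xF6; E(K, 0xF6) = 0x45.
C3: P3 ⊕ 0x45 = 0x07; E(K, 0x07) = 0xB4.

C1 = 0xB5, C2 = 0x45, C3 = 0xB4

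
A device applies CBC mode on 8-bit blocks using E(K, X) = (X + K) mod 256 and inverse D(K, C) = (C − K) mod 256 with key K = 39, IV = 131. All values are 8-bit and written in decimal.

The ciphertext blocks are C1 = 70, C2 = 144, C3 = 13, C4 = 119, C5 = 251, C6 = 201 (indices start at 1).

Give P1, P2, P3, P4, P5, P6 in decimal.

P1 = 156, P2 = 47, P3 = 118, P4 = 93, P5 = 163, P6 = 89

CBC decryption: P_i = D(K, C_i) ⊕ C_{i−1}, with C_{0} = IV.
P1: D(K, 70) = 31; 31 ⊕ 131 = 156.
P2: D(K, 144) = 105; 105 ⊕ 70 = 47.
P3: D(K, 13) = 230; 230 ⊕ 144 = 118.
P4: D(K, 119) = 80; 80 ⊕ 13 = 93.
P5: D(K, 251) = 212; 212 ⊕ 119 = 163.
P6: D(K, 201) = 162; 162 ⊕ 251 = 89.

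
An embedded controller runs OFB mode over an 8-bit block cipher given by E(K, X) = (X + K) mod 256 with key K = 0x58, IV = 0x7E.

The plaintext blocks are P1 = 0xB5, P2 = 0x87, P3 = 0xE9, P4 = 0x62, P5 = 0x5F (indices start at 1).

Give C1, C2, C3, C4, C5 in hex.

C1 = 0x63, C2 = 0xA9, C3 = 0x6F, C4 = 0xBC, C5 = 0x69

OFB encryption: S_i = E(K, S_{i−1}) with S_{0} = IV; C_i = P_i ⊕ S_i.
C1: S = E(K, 0x7E) = 0xD6; 0xB5 ⊕ 0xD6 = 0x63.
C2: S = E(K, 0xD6) = 0x2E; 0x87 ⊕ 0x2E = 0xA9.
C3: S = E(K, 0x2E) = 0x86; 0xE9 ⊕ 0x86 = 0x6F.
C4: S = E(K, 0x86) = 0xDE; 0x62 ⊕ 0xDE = 0xBC.
C5: S = E(K, 0xDE) = 0x36; 0x5F ⊕ 0x36 = 0x69.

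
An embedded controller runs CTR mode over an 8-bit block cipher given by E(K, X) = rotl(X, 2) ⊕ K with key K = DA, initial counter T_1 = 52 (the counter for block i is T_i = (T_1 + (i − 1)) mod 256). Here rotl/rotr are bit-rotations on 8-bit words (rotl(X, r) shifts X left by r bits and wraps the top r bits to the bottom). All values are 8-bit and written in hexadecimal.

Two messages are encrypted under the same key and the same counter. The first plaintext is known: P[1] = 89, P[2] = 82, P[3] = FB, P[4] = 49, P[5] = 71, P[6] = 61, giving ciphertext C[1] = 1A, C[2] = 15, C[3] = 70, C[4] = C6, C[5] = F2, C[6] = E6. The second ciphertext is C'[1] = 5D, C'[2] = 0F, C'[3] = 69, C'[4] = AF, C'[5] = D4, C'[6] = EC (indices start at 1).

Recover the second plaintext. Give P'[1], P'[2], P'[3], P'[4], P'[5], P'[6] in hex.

P'[1] = CE, P'[2] = 98, P'[3] = E2, P'[4] = 20, P'[5] = 57, P'[6] = 6B

In CTR with a reused counter, both messages share the same keystream S_i, so C_i ⊕ C'_i = P_i ⊕ P'_i and thus P'_i = P_i ⊕ C_i ⊕ C'_i.
P'[1]: 89 ⊕ 1A ⊕ 5D = CE.
P'[2]: 82 ⊕ 15 ⊕ 0F = 98.
P'[3]: FB ⊕ 70 ⊕ 69 = E2.
P'[4]: 49 ⊕ C6 ⊕ AF = 20.
P'[5]: 71 ⊕ F2 ⊕ D4 = 57.
P'[6]: 61 ⊕ E6 ⊕ EC = 6B.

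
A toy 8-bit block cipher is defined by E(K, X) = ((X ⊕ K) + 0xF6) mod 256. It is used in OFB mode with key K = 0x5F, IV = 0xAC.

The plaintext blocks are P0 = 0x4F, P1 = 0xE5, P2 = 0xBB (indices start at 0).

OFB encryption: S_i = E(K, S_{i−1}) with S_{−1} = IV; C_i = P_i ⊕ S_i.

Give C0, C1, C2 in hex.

C0: S = E(K, 0xAC) = 0xE9; 0x4F ⊕ 0xE9 = 0xA6.
C1: S = E(K, 0xE9) = 0xAC; 0xE5 ⊕ 0xAC = 0x49.
C2: S = E(K, 0xAC) = 0xE9; 0xBB ⊕ 0xE9 = 0x52.

C0 = 0xA6, C1 = 0x49, C2 = 0x52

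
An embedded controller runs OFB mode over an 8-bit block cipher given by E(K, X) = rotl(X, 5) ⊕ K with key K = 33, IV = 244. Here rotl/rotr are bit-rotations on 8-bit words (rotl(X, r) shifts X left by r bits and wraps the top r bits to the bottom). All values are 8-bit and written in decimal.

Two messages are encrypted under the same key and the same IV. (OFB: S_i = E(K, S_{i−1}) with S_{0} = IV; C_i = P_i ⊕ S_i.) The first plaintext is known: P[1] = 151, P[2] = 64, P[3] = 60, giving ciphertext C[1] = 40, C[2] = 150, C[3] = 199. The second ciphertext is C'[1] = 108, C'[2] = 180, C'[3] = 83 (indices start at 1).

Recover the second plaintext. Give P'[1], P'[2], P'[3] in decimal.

P'[1] = 211, P'[2] = 98, P'[3] = 168

In OFB with a reused IV, both messages share the same keystream S_i, so C_i ⊕ C'_i = P_i ⊕ P'_i and thus P'_i = P_i ⊕ C_i ⊕ C'_i.
P'[1]: 151 ⊕ 40 ⊕ 108 = 211.
P'[2]: 64 ⊕ 150 ⊕ 180 = 98.
P'[3]: 60 ⊕ 199 ⊕ 83 = 168.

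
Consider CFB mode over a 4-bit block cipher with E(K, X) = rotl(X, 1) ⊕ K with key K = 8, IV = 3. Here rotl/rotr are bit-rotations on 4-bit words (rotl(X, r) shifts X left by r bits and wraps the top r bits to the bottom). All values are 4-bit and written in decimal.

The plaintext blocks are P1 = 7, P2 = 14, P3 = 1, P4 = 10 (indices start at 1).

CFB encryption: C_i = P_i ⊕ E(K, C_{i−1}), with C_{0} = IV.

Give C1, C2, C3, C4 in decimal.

C1 = 9, C2 = 5, C3 = 3, C4 = 4

C1: E(K, 3) = 14; 7 ⊕ 14 = 9.
C2: E(K, 9) = 11; 14 ⊕ 11 = 5.
C3: E(K, 5) = 2; 1 ⊕ 2 = 3.
C4: E(K, 3) = 14; 10 ⊕ 14 = 4.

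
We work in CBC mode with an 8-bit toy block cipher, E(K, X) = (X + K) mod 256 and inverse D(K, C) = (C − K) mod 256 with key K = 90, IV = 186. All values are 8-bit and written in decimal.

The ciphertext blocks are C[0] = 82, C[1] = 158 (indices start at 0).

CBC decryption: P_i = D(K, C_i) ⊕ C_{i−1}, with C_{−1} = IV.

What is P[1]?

P[1] = 22

P[1]: D(K, 158) = 68; 68 ⊕ 82 = 22.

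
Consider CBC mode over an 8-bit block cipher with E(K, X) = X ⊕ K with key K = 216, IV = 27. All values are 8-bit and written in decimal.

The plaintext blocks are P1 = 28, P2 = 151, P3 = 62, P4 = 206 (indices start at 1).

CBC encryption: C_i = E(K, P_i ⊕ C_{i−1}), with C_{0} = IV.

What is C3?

C3 = 118

C1: P1 ⊕ 27 = 7; E(K, 7) = 223.
C2: P2 ⊕ 223 = 72; E(K, 72) = 144.
C3: P3 ⊕ 144 = 174; E(K, 174) = 118.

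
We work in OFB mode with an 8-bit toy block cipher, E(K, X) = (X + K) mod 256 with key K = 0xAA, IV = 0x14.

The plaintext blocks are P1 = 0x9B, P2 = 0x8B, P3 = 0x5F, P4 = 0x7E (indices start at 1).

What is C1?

C1 = 0x25

OFB encryption: S_i = E(K, S_{i−1}) with S_{0} = IV; C_i = P_i ⊕ S_i.
C1: S = E(K, 0x14) = 0xBE; 0x9B ⊕ 0xBE = 0x25.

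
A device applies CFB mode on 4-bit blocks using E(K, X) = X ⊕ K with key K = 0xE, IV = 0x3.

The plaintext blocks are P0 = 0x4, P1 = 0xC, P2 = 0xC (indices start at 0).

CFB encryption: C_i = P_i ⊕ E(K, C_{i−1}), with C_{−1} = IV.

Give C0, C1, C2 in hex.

C0 = 0x9, C1 = 0xB, C2 = 0x9

C0: E(K, 0x3) = 0xD; 0x4 ⊕ 0xD = 0x9.
C1: E(K, 0x9) = 0x7; 0xC ⊕ 0x7 = 0xB.
C2: E(K, 0xB) = 0x5; 0xC ⊕ 0x5 = 0x9.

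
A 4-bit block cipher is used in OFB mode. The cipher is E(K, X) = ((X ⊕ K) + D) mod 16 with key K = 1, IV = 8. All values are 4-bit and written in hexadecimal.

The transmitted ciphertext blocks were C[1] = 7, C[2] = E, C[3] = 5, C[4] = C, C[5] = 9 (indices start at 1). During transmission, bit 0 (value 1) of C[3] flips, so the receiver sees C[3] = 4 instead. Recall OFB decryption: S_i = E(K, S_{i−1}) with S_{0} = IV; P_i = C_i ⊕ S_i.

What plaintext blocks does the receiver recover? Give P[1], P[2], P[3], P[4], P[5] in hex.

P[1] = 1, P[2] = A, P[3] = 6, P[4] = C, P[5] = 7

Only C[3] changed, to 4. In OFB, a change in C_i flips the same bit in P_i only; the keystream is unaffected. Decrypting the received ciphertext:
P[1]: S = E(K, 8) = 6; 7 ⊕ 6 = 1.
P[2]: S = E(K, 6) = 4; E ⊕ 4 = A.
P[3]: S = E(K, 4) = 2; 4 ⊕ 2 = 6.
P[4]: S = E(K, 2) = 0; C ⊕ 0 = C.
P[5]: S = E(K, 0) = E; 9 ⊕ E = 7.
Blocks that differ from the original plaintext: P[3].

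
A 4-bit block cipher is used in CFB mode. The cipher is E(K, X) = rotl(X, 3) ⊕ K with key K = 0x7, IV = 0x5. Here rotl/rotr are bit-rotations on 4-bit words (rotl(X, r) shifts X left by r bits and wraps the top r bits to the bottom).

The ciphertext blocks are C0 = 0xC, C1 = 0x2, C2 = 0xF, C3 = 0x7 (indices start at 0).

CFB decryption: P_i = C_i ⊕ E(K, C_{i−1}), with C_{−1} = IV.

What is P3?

P3: E(K, 0xF) = 0x8; 0x7 ⊕ 0x8 = 0xF.

P3 = 0xF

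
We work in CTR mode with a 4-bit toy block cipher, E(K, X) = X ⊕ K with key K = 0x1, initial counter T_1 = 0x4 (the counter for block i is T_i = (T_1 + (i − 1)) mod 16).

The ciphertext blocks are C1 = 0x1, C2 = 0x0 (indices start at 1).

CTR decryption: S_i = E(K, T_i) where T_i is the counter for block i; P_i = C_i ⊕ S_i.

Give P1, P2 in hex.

P1: T = 0x4, S = E(K, T) = 0x5; 0x1 ⊕ 0x5 = 0x4.
P2: T = 0x5, S = E(K, T) = 0x4; 0x0 ⊕ 0x4 = 0x4.

P1 = 0x4, P2 = 0x4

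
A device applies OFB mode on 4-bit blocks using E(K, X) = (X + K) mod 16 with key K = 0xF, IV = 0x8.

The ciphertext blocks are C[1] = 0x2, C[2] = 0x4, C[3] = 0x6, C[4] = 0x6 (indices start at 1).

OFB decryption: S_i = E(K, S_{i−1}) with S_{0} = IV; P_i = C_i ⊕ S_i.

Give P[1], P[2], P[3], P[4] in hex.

P[1]: S = E(K, 0x8) = 0x7; 0x2 ⊕ 0x7 = 0x5.
P[2]: S = E(K, 0x7) = 0x6; 0x4 ⊕ 0x6 = 0x2.
P[3]: S = E(K, 0x6) = 0x5; 0x6 ⊕ 0x5 = 0x3.
P[4]: S = E(K, 0x5) = 0x4; 0x6 ⊕ 0x4 = 0x2.

P[1] = 0x5, P[2] = 0x2, P[3] = 0x3, P[4] = 0x2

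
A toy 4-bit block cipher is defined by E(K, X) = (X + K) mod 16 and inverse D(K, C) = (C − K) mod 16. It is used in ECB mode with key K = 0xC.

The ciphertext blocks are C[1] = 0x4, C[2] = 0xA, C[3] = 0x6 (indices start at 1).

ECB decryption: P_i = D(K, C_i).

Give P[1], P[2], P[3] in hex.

P[1]: D(K, 0x4) = 0x8.
P[2]: D(K, 0xA) = 0xE.
P[3]: D(K, 0x6) = 0xA.

P[1] = 0x8, P[2] = 0xE, P[3] = 0xA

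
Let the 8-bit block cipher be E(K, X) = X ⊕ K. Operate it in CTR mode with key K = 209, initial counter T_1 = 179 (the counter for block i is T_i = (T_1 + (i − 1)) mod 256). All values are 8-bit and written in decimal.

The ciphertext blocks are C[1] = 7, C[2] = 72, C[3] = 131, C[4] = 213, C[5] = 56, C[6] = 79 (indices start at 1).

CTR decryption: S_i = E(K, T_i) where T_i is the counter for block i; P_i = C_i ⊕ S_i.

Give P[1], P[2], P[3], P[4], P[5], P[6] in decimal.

P[1] = 101, P[2] = 45, P[3] = 231, P[4] = 178, P[5] = 94, P[6] = 38

P[1]: T = 179, S = E(K, T) = 98; 7 ⊕ 98 = 101.
P[2]: T = 180, S = E(K, T) = 101; 72 ⊕ 101 = 45.
P[3]: T = 181, S = E(K, T) = 100; 131 ⊕ 100 = 231.
P[4]: T = 182, S = E(K, T) = 103; 213 ⊕ 103 = 178.
P[5]: T = 183, S = E(K, T) = 102; 56 ⊕ 102 = 94.
P[6]: T = 184, S = E(K, T) = 105; 79 ⊕ 105 = 38.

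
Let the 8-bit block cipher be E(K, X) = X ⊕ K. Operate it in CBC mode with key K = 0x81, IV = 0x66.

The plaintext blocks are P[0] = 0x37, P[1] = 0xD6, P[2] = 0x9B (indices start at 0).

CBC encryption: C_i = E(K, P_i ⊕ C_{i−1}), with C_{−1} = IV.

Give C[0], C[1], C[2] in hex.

C[0] = 0xD0, C[1] = 0x87, C[2] = 0x9D

C[0]: P[0] ⊕ 0x66 = 0x51; E(K, 0x51) = 0xD0.
C[1]: P[1] ⊕ 0xD0 = 0x06; E(K, 0x06) = 0x87.
C[2]: P[2] ⊕ 0x87 = 0x1C; E(K, 0x1C) = 0x9D.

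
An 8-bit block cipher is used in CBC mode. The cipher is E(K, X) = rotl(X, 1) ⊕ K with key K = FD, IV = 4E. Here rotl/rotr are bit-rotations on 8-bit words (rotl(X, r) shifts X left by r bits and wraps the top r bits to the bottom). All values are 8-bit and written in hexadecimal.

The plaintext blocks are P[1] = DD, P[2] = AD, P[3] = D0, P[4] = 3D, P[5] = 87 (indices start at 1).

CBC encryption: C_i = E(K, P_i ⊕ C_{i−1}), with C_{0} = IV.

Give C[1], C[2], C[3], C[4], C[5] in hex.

C[1] = DA, C[2] = 13, C[3] = 7A, C[4] = 73, C[5] = 14

C[1]: P[1] ⊕ 4E = 93; E(K, 93) = DA.
C[2]: P[2] ⊕ DA = 77; E(K, 77) = 13.
C[3]: P[3] ⊕ 13 = C3; E(K, C3) = 7A.
C[4]: P[4] ⊕ 7A = 47; E(K, 47) = 73.
C[5]: P[5] ⊕ 73 = F4; E(K, F4) = 14.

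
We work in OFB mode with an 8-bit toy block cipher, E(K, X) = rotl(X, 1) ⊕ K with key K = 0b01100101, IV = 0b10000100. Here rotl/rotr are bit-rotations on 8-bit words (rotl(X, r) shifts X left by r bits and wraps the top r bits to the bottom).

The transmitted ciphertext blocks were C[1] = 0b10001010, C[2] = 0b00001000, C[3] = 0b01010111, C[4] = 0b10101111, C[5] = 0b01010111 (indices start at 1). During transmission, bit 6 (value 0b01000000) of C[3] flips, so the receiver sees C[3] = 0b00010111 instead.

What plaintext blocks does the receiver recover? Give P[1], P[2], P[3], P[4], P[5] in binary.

OFB decryption: S_i = E(K, S_{i−1}) with S_{0} = IV; P_i = C_i ⊕ S_i.
Only C[3] changed, to 0b00010111. In OFB, a change in C_i flips the same bit in P_i only; the keystream is unaffected. Decrypting the received ciphertext:
P[1]: S = E(K, 0b10000100) = 0b01101100; 0b10001010 ⊕ 0b01101100 = 0b11100110.
P[2]: S = E(K, 0b01101100) = 0b10111101; 0b00001000 ⊕ 0b10111101 = 0b10110101.
P[3]: S = E(K, 0b10111101) = 0b00011110; 0b00010111 ⊕ 0b00011110 = 0b00001001.
P[4]: S = E(K, 0b00011110) = 0b01011001; 0b10101111 ⊕ 0b01011001 = 0b11110110.
P[5]: S = E(K, 0b01011001) = 0b11010111; 0b01010111 ⊕ 0b11010111 = 0b10000000.
Blocks that differ from the original plaintext: P[3].

P[1] = 0b11100110, P[2] = 0b10110101, P[3] = 0b00001001, P[4] = 0b11110110, P[5] = 0b10000000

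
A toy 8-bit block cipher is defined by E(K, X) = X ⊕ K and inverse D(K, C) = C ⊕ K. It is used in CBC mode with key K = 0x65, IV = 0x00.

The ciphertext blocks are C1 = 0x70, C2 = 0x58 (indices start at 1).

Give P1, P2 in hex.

P1 = 0x15, P2 = 0x4D

CBC decryption: P_i = D(K, C_i) ⊕ C_{i−1}, with C_{0} = IV.
P1: D(K, 0x70) = 0x15; 0x15 ⊕ 0x00 = 0x15.
P2: D(K, 0x58) = 0x3D; 0x3D ⊕ 0x70 = 0x4D.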